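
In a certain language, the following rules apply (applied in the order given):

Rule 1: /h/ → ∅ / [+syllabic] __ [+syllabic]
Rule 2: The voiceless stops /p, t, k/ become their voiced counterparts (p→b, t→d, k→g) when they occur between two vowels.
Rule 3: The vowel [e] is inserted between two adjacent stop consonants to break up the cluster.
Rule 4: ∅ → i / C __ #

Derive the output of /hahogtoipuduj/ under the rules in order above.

haogetoibuduji

Rule 1 (intervocalic h-deletion): /h/ occurs between vowels /a/ and /o/, so it deletes. /hahogtoipuduj/ → haogtoipuduj.
Rule 2 (intervocalic voicing): /p/ is a voiceless stop between vowels /i/ and /u/, so it voices to [b]. /haogtoipuduj/ → haogtoibuduj.
Rule 3 (stop-cluster e-epenthesis): /g/ and /t/ form a stop–stop cluster, so [e] is inserted between them. /haogtoibuduj/ → haogetoibuduj.
Rule 4 (final i-epenthesis): the form ends in the consonant /j/, so [i] is inserted word-finally. /haogetoibuduj/ → haogetoibuduji.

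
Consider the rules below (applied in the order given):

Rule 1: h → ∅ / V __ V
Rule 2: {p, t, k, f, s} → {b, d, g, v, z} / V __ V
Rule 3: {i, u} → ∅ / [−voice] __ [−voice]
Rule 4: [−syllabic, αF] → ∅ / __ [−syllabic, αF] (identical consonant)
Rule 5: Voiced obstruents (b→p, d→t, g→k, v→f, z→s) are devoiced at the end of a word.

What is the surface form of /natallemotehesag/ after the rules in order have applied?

nadalemodeezak

Rule 1 (intervocalic h-deletion): /h/ occurs between vowels /e/ and /e/, so it deletes. /natallemotehesag/ → natallemoteesag.
Rule 2 (intervocalic voicing): /t/ is a voiceless obstruent between vowels /a/ and /a/, so it voices to [d]. /t/ is a voiceless obstruent between vowels /o/ and /e/, so it voices to [d]. /s/ is a voiceless obstruent between vowels /e/ and /a/, so it voices to [z]. /natallemoteesag/ → nadallemodeezag.
Rule 3 (high vowel syncope): no segment meets the environment; /nadallemodeezag/ is unchanged.
Rule 4 (degemination): /ll/ is a geminate; the first /l/ deletes. /nadallemodeezag/ → nadalemodeezag.
Rule 5 (final devoicing): /g/ is a voiced obstruent in word-final position, so it devoices to [k]. /nadalemodeezag/ → nadalemodeezak.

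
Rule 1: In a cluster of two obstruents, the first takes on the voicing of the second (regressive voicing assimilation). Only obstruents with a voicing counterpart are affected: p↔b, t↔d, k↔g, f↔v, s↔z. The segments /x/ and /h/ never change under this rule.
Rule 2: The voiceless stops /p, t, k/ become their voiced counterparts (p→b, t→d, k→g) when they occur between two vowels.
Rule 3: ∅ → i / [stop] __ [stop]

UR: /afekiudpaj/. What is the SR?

Rule 1 (regressive voicing assimilation): /d/ precedes the voiceless obstruent /p/, so it devoices to [t] by assimilation. /afekiudpaj/ → afekiutpaj.
Rule 2 (intervocalic voicing): /k/ is a voiceless stop between vowels /e/ and /i/, so it voices to [g]. /afekiutpaj/ → afegiutpaj.
Rule 3 (stop-cluster i-epenthesis): /t/ and /p/ form a stop–stop cluster, so [i] is inserted between them. /afegiutpaj/ → afegiutipaj.

afegiutipaj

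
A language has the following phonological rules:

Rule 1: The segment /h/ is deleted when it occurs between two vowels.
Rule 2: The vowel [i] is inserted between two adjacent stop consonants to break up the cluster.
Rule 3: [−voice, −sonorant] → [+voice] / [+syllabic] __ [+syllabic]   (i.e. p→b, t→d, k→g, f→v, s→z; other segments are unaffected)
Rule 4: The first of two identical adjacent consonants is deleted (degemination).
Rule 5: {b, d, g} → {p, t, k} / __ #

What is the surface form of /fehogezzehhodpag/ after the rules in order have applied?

feogezehodibak

Rule 1 (intervocalic h-deletion): /h/ occurs between vowels /e/ and /o/, so it deletes. /fehogezzehhodpag/ → feogezzehhodpag.
Rule 2 (stop-cluster i-epenthesis): /d/ and /p/ form a stop–stop cluster, so [i] is inserted between them. /feogezzehhodpag/ → feogezzehhodipag.
Rule 3 (intervocalic voicing): /p/ is a voiceless obstruent between vowels /i/ and /a/, so it voices to [b]. /feogezzehhodipag/ → feogezzehhodibag.
Rule 4 (degemination): /zz/ is a geminate; the first /z/ deletes. /hh/ is a geminate; the first /h/ deletes. /feogezzehhodibag/ → feogezehodibag.
Rule 5 (final devoicing): /g/ is a voiced stop in word-final position, so it devoices to [k]. /feogezehodibag/ → feogezehodibak.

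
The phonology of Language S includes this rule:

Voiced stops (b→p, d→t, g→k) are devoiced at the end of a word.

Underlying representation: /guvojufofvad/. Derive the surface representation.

guvojufofvat

Scanning /guvojufofvad/: /g/ at position 1 is not in the conditioning environment; /d/ is a voiced stop in word-final position, so it devoices to [t].
Result: [guvojufofvat].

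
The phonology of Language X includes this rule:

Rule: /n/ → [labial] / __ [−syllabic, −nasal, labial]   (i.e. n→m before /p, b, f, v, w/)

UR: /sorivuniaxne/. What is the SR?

No segment of /sorivuniaxne/ meets the structural description of the rule, so the form surfaces unchanged.

sorivuniaxne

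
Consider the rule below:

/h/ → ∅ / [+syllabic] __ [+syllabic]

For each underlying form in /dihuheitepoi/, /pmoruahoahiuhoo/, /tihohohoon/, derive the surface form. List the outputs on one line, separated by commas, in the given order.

/dihuheitepoi/: /h/ occurs between vowels /i/ and /u/, so it deletes. /h/ occurs between vowels /u/ and /e/, so it deletes. → [diueitepoi].
/pmoruahoahiuhoo/: /h/ occurs between vowels /a/ and /o/, so it deletes. /h/ occurs between vowels /a/ and /i/, so it deletes. /h/ occurs between vowels /u/ and /o/, so it deletes. → [pmoruaoaiuoo].
/tihohohoon/: /h/ occurs between vowels /i/ and /o/, so it deletes. /h/ occurs between vowels /o/ and /o/, so it deletes. /h/ occurs between vowels /o/ and /o/, so it deletes. → [tioooon].

diueitepoi, pmoruaoaiuoo, tioooon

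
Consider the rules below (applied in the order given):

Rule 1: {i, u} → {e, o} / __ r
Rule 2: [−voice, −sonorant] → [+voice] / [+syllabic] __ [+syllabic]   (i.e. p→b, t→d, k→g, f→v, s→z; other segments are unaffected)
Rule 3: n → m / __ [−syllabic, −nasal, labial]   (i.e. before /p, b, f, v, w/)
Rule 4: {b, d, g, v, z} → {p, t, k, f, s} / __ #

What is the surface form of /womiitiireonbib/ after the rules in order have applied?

womiidiereombip

Rule 1 (pre-rhotic lowering): /i/ is a high vowel immediately before /r/, so it lowers to [e]. /womiitiireonbib/ → womiitiereonbib.
Rule 2 (intervocalic voicing): /t/ is a voiceless obstruent between vowels /i/ and /i/, so it voices to [d]. /womiitiereonbib/ → womiidiereonbib.
Rule 3 (nasal place assimilation): /n/ precedes the labial consonant /b/, so it assimilates in place to [m]. /womiidiereonbib/ → womiidiereombib.
Rule 4 (final devoicing): /b/ is a voiced obstruent in word-final position, so it devoices to [p]. /womiidiereombib/ → womiidiereombip.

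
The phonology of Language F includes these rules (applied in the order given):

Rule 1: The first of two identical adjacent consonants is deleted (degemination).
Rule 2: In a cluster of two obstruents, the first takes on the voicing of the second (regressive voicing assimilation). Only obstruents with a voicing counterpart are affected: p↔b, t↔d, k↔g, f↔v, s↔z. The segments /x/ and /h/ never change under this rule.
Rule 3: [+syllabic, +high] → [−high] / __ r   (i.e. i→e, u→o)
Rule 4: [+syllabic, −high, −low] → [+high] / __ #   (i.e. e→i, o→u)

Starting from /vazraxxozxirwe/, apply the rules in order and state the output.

Rule 1 (degemination): /xx/ is a geminate; the first /x/ deletes. /vazraxxozxirwe/ → vazraxozxirwe.
Rule 2 (regressive voicing assimilation): /z/ precedes the voiceless obstruent /x/, so it devoices to [s] by assimilation. /vazraxozxirwe/ → vazraxosxirwe.
Rule 3 (pre-rhotic lowering): /i/ is a high vowel immediately before /r/, so it lowers to [e]. /vazraxosxirwe/ → vazraxosxerwe.
Rule 4 (final vowel raising): /e/ is a mid vowel in word-final position, so it raises to [i]. /vazraxosxerwe/ → vazraxosxerwi.

vazraxosxerwi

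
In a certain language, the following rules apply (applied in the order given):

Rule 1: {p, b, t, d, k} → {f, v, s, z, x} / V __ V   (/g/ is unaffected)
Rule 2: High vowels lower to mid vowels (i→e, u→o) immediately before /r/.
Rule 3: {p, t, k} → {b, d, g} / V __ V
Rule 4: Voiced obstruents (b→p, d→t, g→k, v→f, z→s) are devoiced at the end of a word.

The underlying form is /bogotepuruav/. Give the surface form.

Rule 1 (intervocalic spirantization): /t/ is a stop between vowels /o/ and /e/, so it spirantizes to the fricative [s]. /p/ is a stop between vowels /e/ and /u/, so it spirantizes to the fricative [f]. /bogotepuruav/ → bogosefuruav.
Rule 2 (pre-rhotic lowering): /u/ is a high vowel immediately before /r/, so it lowers to [o]. /bogosefuruav/ → bogoseforuav.
Rule 3 (intervocalic voicing): no segment meets the environment; /bogoseforuav/ is unchanged.
Rule 4 (final devoicing): /v/ is a voiced obstruent in word-final position, so it devoices to [f]. /bogoseforuav/ → bogoseforuaf.

bogoseforuaf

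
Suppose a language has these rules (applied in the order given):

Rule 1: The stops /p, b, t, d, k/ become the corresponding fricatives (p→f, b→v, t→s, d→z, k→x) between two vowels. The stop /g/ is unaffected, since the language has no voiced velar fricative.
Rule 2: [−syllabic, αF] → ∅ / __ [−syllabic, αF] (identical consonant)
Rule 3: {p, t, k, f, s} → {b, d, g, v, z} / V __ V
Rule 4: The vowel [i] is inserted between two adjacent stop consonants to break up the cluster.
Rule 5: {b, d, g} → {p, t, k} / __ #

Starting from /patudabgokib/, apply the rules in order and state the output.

Rule 1 (intervocalic spirantization): /t/ is a stop between vowels /a/ and /u/, so it spirantizes to the fricative [s]. /d/ is a stop between vowels /u/ and /a/, so it spirantizes to the fricative [z]. /k/ is a stop between vowels /o/ and /i/, so it spirantizes to the fricative [x]. /patudabgokib/ → pasuzabgoxib.
Rule 2 (degemination): no segment meets the environment; /pasuzabgoxib/ is unchanged.
Rule 3 (intervocalic voicing): /s/ is a voiceless obstruent between vowels /a/ and /u/, so it voices to [z]. /pasuzabgoxib/ → pazuzabgoxib.
Rule 4 (stop-cluster i-epenthesis): /b/ and /g/ form a stop–stop cluster, so [i] is inserted between them. /pazuzabgoxib/ → pazuzabigoxib.
Rule 5 (final devoicing): /b/ is a voiced stop in word-final position, so it devoices to [p]. /pazuzabigoxib/ → pazuzabigoxip.

pazuzabigoxip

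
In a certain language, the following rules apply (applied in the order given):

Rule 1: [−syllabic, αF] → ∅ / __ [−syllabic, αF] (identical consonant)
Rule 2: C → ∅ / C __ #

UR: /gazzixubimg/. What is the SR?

gazixubim

Rule 1 (degemination): /zz/ is a geminate; the first /z/ deletes. /gazzixubimg/ → gazixubimg.
Rule 2 (final cluster simplification): /g/ is the second consonant of a word-final cluster /mg/, so it deletes. /gazixubimg/ → gazixubim.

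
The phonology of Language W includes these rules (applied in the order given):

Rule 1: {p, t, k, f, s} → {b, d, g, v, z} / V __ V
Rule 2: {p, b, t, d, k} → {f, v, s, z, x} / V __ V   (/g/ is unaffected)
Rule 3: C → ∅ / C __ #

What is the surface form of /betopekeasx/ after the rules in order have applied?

Rule 1 (intervocalic voicing): /t/ is a voiceless obstruent between vowels /e/ and /o/, so it voices to [d]. /p/ is a voiceless obstruent between vowels /o/ and /e/, so it voices to [b]. /k/ is a voiceless obstruent between vowels /e/ and /e/, so it voices to [g]. /betopekeasx/ → bedobegeasx.
Rule 2 (intervocalic spirantization): /d/ is a stop between vowels /e/ and /o/, so it spirantizes to the fricative [z]. /b/ is a stop between vowels /o/ and /e/, so it spirantizes to the fricative [v]. /bedobegeasx/ → bezovegeasx.
Rule 3 (final cluster simplification): /x/ is the second consonant of a word-final cluster /sx/, so it deletes. /bezovegeasx/ → bezovegeas.

bezovegeas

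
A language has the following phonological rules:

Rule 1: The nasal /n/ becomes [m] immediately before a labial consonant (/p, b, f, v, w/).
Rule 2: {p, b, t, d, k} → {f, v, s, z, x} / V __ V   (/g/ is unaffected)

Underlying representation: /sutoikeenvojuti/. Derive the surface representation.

Rule 1 (nasal place assimilation): /n/ precedes the labial consonant /v/, so it assimilates in place to [m]. /sutoikeenvojuti/ → sutoikeemvojuti.
Rule 2 (intervocalic spirantization): /t/ is a stop between vowels /u/ and /o/, so it spirantizes to the fricative [s]. /k/ is a stop between vowels /i/ and /e/, so it spirantizes to the fricative [x]. /t/ is a stop between vowels /u/ and /i/, so it spirantizes to the fricative [s]. /sutoikeemvojuti/ → susoixeemvojusi.

susoixeemvojusi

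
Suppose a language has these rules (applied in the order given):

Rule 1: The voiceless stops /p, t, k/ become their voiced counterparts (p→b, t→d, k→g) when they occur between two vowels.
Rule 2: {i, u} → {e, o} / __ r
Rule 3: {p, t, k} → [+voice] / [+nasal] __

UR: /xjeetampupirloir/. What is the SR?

Rule 1 (intervocalic voicing): /t/ is a voiceless stop between vowels /e/ and /a/, so it voices to [d]. /p/ is a voiceless stop between vowels /u/ and /i/, so it voices to [b]. /xjeetampupirloir/ → xjeedampubirloir.
Rule 2 (pre-rhotic lowering): /i/ is a high vowel immediately before /r/, so it lowers to [e]. /i/ is a high vowel immediately before /r/, so it lowers to [e]. /xjeedampubirloir/ → xjeedampuberloer.
Rule 3 (post-nasal voicing): /p/ is a voiceless stop immediately after the nasal /m/, so it voices to [b]. /xjeedampuberloer/ → xjeedambuberloer.

xjeedambuberloer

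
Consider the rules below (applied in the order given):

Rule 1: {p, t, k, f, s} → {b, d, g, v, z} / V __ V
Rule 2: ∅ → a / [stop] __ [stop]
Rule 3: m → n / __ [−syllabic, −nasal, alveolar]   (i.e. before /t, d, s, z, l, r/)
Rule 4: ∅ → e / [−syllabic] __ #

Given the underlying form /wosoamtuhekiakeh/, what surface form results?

wozoantuhegiagehe

Rule 1 (intervocalic voicing): /s/ is a voiceless obstruent between vowels /o/ and /o/, so it voices to [z]. /k/ is a voiceless obstruent between vowels /e/ and /i/, so it voices to [g]. /k/ is a voiceless obstruent between vowels /a/ and /e/, so it voices to [g]. /wosoamtuhekiakeh/ → wozoamtuhegiageh.
Rule 2 (stop-cluster a-epenthesis): no segment meets the environment; /wozoamtuhegiageh/ is unchanged.
Rule 3 (nasal place assimilation): /m/ precedes the alveolar consonant /t/, so it assimilates in place to [n]. /wozoamtuhegiageh/ → wozoantuhegiageh.
Rule 4 (final e-epenthesis): the form ends in the consonant /h/, so [e] is inserted word-finally. /wozoantuhegiageh/ → wozoantuhegiagehe.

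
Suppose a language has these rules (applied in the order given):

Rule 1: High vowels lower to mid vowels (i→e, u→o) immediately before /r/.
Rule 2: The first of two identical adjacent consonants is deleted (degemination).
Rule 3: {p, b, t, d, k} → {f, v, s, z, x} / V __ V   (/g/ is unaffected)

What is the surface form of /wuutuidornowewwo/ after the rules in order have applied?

Rule 1 (pre-rhotic lowering): no segment meets the environment; /wuutuidornowewwo/ is unchanged.
Rule 2 (degemination): /ww/ is a geminate; the first /w/ deletes. /wuutuidornowewwo/ → wuutuidornowewo.
Rule 3 (intervocalic spirantization): /t/ is a stop between vowels /u/ and /u/, so it spirantizes to the fricative [s]. /d/ is a stop between vowels /i/ and /o/, so it spirantizes to the fricative [z]. /wuutuidornowewo/ → wuusuizornowewo.

wuusuizornowewo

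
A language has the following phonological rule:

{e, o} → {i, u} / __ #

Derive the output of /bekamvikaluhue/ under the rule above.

/e/ is a mid vowel in word-final position, so it raises to [i].
The other instance of /e/ does not occur in the required environment and remains unchanged.
Surface form: [bekamvikaluhui].

bekamvikaluhui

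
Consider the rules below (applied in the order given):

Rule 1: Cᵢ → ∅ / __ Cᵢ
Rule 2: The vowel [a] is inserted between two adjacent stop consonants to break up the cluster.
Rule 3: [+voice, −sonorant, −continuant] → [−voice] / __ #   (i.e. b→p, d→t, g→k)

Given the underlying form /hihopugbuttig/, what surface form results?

hihopugabutik

Rule 1 (degemination): /tt/ is a geminate; the first /t/ deletes. /hihopugbuttig/ → hihopugbutig.
Rule 2 (stop-cluster a-epenthesis): /g/ and /b/ form a stop–stop cluster, so [a] is inserted between them. /hihopugbutig/ → hihopugabutig.
Rule 3 (final devoicing): /g/ is a voiced stop in word-final position, so it devoices to [k]. /hihopugabutig/ → hihopugabutik.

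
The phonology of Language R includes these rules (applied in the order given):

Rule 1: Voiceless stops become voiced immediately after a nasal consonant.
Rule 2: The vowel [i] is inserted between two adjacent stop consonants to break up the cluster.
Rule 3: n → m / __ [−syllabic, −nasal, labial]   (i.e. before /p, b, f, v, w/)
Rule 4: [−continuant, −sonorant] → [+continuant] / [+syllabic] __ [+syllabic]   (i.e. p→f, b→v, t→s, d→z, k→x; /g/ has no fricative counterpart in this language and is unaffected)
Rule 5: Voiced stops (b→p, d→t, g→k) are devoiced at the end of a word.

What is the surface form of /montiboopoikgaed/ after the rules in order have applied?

mondivoofoixigaet

Rule 1 (post-nasal voicing): /t/ is a voiceless stop immediately after the nasal /n/, so it voices to [d]. /montiboopoikgaed/ → mondiboopoikgaed.
Rule 2 (stop-cluster i-epenthesis): /k/ and /g/ form a stop–stop cluster, so [i] is inserted between them. /mondiboopoikgaed/ → mondiboopoikigaed.
Rule 3 (nasal place assimilation): no segment meets the environment; /mondiboopoikigaed/ is unchanged.
Rule 4 (intervocalic spirantization): /b/ is a stop between vowels /i/ and /o/, so it spirantizes to the fricative [v]. /p/ is a stop between vowels /o/ and /o/, so it spirantizes to the fricative [f]. /k/ is a stop between vowels /i/ and /i/, so it spirantizes to the fricative [x]. /mondiboopoikigaed/ → mondivoofoixigaed.
Rule 5 (final devoicing): /d/ is a voiced stop in word-final position, so it devoices to [t]. /mondivoofoixigaed/ → mondivoofoixigaet.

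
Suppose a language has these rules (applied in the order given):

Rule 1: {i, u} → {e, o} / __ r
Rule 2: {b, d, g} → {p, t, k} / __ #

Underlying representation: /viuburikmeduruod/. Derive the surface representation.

viuborikmedoruot

Rule 1 (pre-rhotic lowering): /u/ is a high vowel immediately before /r/, so it lowers to [o]. /u/ is a high vowel immediately before /r/, so it lowers to [o]. /viuburikmeduruod/ → viuborikmedoruod.
Rule 2 (final devoicing): /d/ is a voiced stop in word-final position, so it devoices to [t]. /viuborikmedoruod/ → viuborikmedoruot.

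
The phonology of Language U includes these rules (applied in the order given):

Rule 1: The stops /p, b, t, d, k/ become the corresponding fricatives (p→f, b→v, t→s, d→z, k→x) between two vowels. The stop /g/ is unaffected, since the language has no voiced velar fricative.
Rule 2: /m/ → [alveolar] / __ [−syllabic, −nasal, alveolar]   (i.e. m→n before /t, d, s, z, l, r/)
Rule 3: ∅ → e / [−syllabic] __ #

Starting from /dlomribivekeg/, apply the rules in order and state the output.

dlonrivivexege

Rule 1 (intervocalic spirantization): /b/ is a stop between vowels /i/ and /i/, so it spirantizes to the fricative [v]. /k/ is a stop between vowels /e/ and /e/, so it spirantizes to the fricative [x]. /dlomribivekeg/ → dlomrivivexeg.
Rule 2 (nasal place assimilation): /m/ precedes the alveolar consonant /r/, so it assimilates in place to [n]. /dlomrivivexeg/ → dlonrivivexeg.
Rule 3 (final e-epenthesis): the form ends in the consonant /g/, so [e] is inserted word-finally. /dlonrivivexeg/ → dlonrivivexege.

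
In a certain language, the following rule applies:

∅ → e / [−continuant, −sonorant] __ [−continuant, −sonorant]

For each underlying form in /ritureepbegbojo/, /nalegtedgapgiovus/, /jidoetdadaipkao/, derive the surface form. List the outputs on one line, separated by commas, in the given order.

/ritureepbegbojo/: /p/ and /b/ form a stop–stop cluster, so [e] is inserted between them. /g/ and /b/ form a stop–stop cluster, so [e] is inserted between them. → [ritureepebegebojo].
/nalegtedgapgiovus/: /g/ and /t/ form a stop–stop cluster, so [e] is inserted between them. /d/ and /g/ form a stop–stop cluster, so [e] is inserted between them. /p/ and /g/ form a stop–stop cluster, so [e] is inserted between them. → [nalegetedegapegiovus].
/jidoetdadaipkao/: /t/ and /d/ form a stop–stop cluster, so [e] is inserted between them. /p/ and /k/ form a stop–stop cluster, so [e] is inserted between them. → [jidoetedadaipekao].

ritureepebegebojo, nalegetedegapegiovus, jidoetedadaipekao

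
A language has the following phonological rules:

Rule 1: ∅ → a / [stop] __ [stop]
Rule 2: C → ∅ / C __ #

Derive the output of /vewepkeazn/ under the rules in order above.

vewepakeaz

Rule 1 (stop-cluster a-epenthesis): /p/ and /k/ form a stop–stop cluster, so [a] is inserted between them. /vewepkeazn/ → vewepakeazn.
Rule 2 (final cluster simplification): /n/ is the second consonant of a word-final cluster /zn/, so it deletes. /vewepakeazn/ → vewepakeaz.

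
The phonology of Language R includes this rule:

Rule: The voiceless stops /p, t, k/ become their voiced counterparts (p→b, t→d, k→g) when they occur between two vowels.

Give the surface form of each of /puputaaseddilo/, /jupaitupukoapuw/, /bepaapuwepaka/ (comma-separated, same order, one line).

/puputaaseddilo/: /p/ is a voiceless stop between vowels /u/ and /u/, so it voices to [b]. /t/ is a voiceless stop between vowels /u/ and /a/, so it voices to [d]. → [pubudaaseddilo].
/jupaitupukoapuw/: /p/ is a voiceless stop between vowels /u/ and /a/, so it voices to [b]. /t/ is a voiceless stop between vowels /i/ and /u/, so it voices to [d]. /p/ is a voiceless stop between vowels /u/ and /u/, so it voices to [b]. /k/ is a voiceless stop between vowels /u/ and /o/, so it voices to [g]. /p/ is a voiceless stop between vowels /a/ and /u/, so it voices to [b]. → [jubaidubugoabuw].
/bepaapuwepaka/: /p/ is a voiceless stop between vowels /e/ and /a/, so it voices to [b]. /p/ is a voiceless stop between vowels /a/ and /u/, so it voices to [b]. /p/ is a voiceless stop between vowels /e/ and /a/, so it voices to [b]. /k/ is a voiceless stop between vowels /a/ and /a/, so it voices to [g]. → [bebaabuwebaga].

pubudaaseddilo, jubaidubugoabuw, bebaabuwebaga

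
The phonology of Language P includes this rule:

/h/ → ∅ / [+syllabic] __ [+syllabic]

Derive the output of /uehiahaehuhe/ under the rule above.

ueiaaeue

/h/ occurs between vowels /e/ and /i/, so it deletes.
/h/ occurs between vowels /a/ and /a/, so it deletes.
/h/ occurs between vowels /e/ and /u/, so it deletes.
/h/ occurs between vowels /u/ and /e/, so it deletes.
Surface form: [ueiaaeue].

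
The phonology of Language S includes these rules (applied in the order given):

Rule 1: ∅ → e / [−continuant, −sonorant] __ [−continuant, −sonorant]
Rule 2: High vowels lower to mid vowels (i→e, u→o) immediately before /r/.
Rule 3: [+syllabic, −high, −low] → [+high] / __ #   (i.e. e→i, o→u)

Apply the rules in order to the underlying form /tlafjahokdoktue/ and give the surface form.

Rule 1 (stop-cluster e-epenthesis): /k/ and /d/ form a stop–stop cluster, so [e] is inserted between them. /k/ and /t/ form a stop–stop cluster, so [e] is inserted between them. /tlafjahokdoktue/ → tlafjahokedoketue.
Rule 2 (pre-rhotic lowering): no segment meets the environment; /tlafjahokedoketue/ is unchanged.
Rule 3 (final vowel raising): /e/ is a mid vowel in word-final position, so it raises to [i]. /tlafjahokedoketue/ → tlafjahokedoketui.

tlafjahokedoketui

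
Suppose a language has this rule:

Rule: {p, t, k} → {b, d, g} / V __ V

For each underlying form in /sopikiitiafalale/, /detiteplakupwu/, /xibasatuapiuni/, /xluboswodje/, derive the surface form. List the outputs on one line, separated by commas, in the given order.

/sopikiitiafalale/: /p/ is a voiceless stop between vowels /o/ and /i/, so it voices to [b]. /k/ is a voiceless stop between vowels /i/ and /i/, so it voices to [g]. /t/ is a voiceless stop between vowels /i/ and /i/, so it voices to [d]. → [sobigiidiafalale].
/detiteplakupwu/: /t/ is a voiceless stop between vowels /e/ and /i/, so it voices to [d]. /t/ is a voiceless stop between vowels /i/ and /e/, so it voices to [d]. /k/ is a voiceless stop between vowels /a/ and /u/, so it voices to [g]. → [dedideplagupwu].
/xibasatuapiuni/: /t/ is a voiceless stop between vowels /a/ and /u/, so it voices to [d]. /p/ is a voiceless stop between vowels /a/ and /i/, so it voices to [b]. → [xibasaduabiuni].
/xluboswodje/: the rule's environment is not met; surfaces unchanged as [xluboswodje].

sobigiidiafalale, dedideplagupwu, xibasaduabiuni, xluboswodje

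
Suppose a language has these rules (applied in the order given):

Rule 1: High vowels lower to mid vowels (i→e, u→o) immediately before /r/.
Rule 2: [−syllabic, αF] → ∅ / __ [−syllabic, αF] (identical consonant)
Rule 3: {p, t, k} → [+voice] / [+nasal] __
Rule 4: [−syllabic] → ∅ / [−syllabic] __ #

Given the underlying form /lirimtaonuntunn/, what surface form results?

lerimdaonundun

Rule 1 (pre-rhotic lowering): /i/ is a high vowel immediately before /r/, so it lowers to [e]. /lirimtaonuntunn/ → lerimtaonuntunn.
Rule 2 (degemination): /nn/ is a geminate; the first /n/ deletes. /lerimtaonuntunn/ → lerimtaonuntun.
Rule 3 (post-nasal voicing): /t/ is a voiceless stop immediately after the nasal /m/, so it voices to [d]. /t/ is a voiceless stop immediately after the nasal /n/, so it voices to [d]. /lerimtaonuntun/ → lerimdaonundun.
Rule 4 (final cluster simplification): no segment meets the environment; /lerimdaonundun/ is unchanged.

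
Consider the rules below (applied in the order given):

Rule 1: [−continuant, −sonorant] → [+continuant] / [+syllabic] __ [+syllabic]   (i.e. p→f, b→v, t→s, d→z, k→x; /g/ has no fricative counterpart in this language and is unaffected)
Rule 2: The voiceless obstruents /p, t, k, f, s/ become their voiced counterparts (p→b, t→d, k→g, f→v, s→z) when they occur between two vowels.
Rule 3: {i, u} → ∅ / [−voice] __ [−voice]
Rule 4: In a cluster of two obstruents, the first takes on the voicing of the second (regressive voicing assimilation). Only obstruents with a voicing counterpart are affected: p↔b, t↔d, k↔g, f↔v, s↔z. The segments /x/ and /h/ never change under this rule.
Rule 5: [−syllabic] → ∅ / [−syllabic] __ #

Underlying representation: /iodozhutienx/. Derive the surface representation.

iozoshuzien

Rule 1 (intervocalic spirantization): /d/ is a stop between vowels /o/ and /o/, so it spirantizes to the fricative [z]. /t/ is a stop between vowels /u/ and /i/, so it spirantizes to the fricative [s]. /iodozhutienx/ → iozozhusienx.
Rule 2 (intervocalic voicing): /s/ is a voiceless obstruent between vowels /u/ and /i/, so it voices to [z]. /iozozhusienx/ → iozozhuzienx.
Rule 3 (high vowel syncope): no segment meets the environment; /iozozhuzienx/ is unchanged.
Rule 4 (regressive voicing assimilation): /z/ precedes the voiceless obstruent /h/, so it devoices to [s] by assimilation. /iozozhuzienx/ → iozoshuzienx.
Rule 5 (final cluster simplification): /x/ is the second consonant of a word-final cluster /nx/, so it deletes. /iozoshuzienx/ → iozoshuzien.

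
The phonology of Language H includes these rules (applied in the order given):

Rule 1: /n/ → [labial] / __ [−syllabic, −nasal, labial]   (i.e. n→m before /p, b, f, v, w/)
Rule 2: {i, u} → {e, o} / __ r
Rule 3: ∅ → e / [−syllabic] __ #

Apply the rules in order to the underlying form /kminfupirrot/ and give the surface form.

kmimfuperrote

Rule 1 (nasal place assimilation): /n/ precedes the labial consonant /f/, so it assimilates in place to [m]. /kminfupirrot/ → kmimfupirrot.
Rule 2 (pre-rhotic lowering): /i/ is a high vowel immediately before /r/, so it lowers to [e]. /kmimfupirrot/ → kmimfuperrot.
Rule 3 (final e-epenthesis): the form ends in the consonant /t/, so [e] is inserted word-finally. /kmimfuperrot/ → kmimfuperrote.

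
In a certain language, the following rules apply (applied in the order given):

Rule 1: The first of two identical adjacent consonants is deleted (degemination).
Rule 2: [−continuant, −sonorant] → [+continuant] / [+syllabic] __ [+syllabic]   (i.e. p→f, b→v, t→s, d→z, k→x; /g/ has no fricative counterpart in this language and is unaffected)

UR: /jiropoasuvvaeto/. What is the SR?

jirofoasuvaeso

Rule 1 (degemination): /vv/ is a geminate; the first /v/ deletes. /jiropoasuvvaeto/ → jiropoasuvaeto.
Rule 2 (intervocalic spirantization): /p/ is a stop between vowels /o/ and /o/, so it spirantizes to the fricative [f]. /t/ is a stop between vowels /e/ and /o/, so it spirantizes to the fricative [s]. /jiropoasuvaeto/ → jirofoasuvaeso.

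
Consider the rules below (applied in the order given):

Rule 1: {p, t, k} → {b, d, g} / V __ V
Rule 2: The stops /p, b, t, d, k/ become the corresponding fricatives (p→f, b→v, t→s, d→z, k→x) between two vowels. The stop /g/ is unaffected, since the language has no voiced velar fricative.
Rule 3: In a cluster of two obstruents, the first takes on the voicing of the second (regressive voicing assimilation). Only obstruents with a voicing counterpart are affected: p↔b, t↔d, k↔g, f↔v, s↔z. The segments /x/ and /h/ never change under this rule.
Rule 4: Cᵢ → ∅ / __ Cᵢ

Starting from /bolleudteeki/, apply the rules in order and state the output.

Rule 1 (intervocalic voicing): /k/ is a voiceless stop between vowels /e/ and /i/, so it voices to [g]. /bolleudteeki/ → bolleudteegi.
Rule 2 (intervocalic spirantization): no segment meets the environment; /bolleudteegi/ is unchanged.
Rule 3 (regressive voicing assimilation): /d/ precedes the voiceless obstruent /t/, so it devoices to [t] by assimilation. /bolleudteegi/ → bolleutteegi.
Rule 4 (degemination): /ll/ is a geminate; the first /l/ deletes. /tt/ is a geminate; the first /t/ deletes. /bolleutteegi/ → boleuteegi.

boleuteegi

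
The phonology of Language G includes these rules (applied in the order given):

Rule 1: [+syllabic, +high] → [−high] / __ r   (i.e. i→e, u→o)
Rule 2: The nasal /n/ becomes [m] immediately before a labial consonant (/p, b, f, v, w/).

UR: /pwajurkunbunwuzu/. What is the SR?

Rule 1 (pre-rhotic lowering): /u/ is a high vowel immediately before /r/, so it lowers to [o]. /pwajurkunbunwuzu/ → pwajorkunbunwuzu.
Rule 2 (nasal place assimilation): /n/ precedes the labial consonant /b/, so it assimilates in place to [m]. /n/ precedes the labial consonant /w/, so it assimilates in place to [m]. /pwajorkunbunwuzu/ → pwajorkumbumwuzu.

pwajorkumbumwuzu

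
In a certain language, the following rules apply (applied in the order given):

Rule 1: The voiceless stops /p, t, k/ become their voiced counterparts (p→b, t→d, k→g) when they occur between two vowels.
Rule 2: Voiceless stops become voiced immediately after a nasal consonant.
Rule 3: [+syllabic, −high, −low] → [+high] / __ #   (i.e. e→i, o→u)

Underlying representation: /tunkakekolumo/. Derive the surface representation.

tungagegolumu

Rule 1 (intervocalic voicing): /k/ is a voiceless stop between vowels /a/ and /e/, so it voices to [g]. /k/ is a voiceless stop between vowels /e/ and /o/, so it voices to [g]. /tunkakekolumo/ → tunkagegolumo.
Rule 2 (post-nasal voicing): /k/ is a voiceless stop immediately after the nasal /n/, so it voices to [g]. /tunkagegolumo/ → tungagegolumo.
Rule 3 (final vowel raising): /o/ is a mid vowel in word-final position, so it raises to [u]. /tungagegolumo/ → tungagegolumu.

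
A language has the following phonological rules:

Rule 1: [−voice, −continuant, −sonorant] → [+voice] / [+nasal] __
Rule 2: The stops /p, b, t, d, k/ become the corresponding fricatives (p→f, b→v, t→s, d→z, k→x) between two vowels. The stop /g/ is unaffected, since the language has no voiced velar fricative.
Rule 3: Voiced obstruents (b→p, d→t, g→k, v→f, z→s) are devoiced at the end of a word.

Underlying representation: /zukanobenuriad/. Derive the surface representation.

Rule 1 (post-nasal voicing): no segment meets the environment; /zukanobenuriad/ is unchanged.
Rule 2 (intervocalic spirantization): /k/ is a stop between vowels /u/ and /a/, so it spirantizes to the fricative [x]. /b/ is a stop between vowels /o/ and /e/, so it spirantizes to the fricative [v]. /zukanobenuriad/ → zuxanovenuriad.
Rule 3 (final devoicing): /d/ is a voiced obstruent in word-final position, so it devoices to [t]. /zuxanovenuriad/ → zuxanovenuriat.

zuxanovenuriat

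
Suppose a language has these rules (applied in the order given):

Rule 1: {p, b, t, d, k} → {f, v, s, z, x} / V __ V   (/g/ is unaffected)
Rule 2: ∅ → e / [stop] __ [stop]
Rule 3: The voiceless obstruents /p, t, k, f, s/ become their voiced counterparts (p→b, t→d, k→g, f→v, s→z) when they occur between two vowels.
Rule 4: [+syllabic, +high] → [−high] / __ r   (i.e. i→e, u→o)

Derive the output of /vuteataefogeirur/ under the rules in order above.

vuzeazaevogeeror

Rule 1 (intervocalic spirantization): /t/ is a stop between vowels /u/ and /e/, so it spirantizes to the fricative [s]. /t/ is a stop between vowels /a/ and /a/, so it spirantizes to the fricative [s]. /vuteataefogeirur/ → vuseasaefogeirur.
Rule 2 (stop-cluster e-epenthesis): no segment meets the environment; /vuseasaefogeirur/ is unchanged.
Rule 3 (intervocalic voicing): /s/ is a voiceless obstruent between vowels /u/ and /e/, so it voices to [z]. /s/ is a voiceless obstruent between vowels /a/ and /a/, so it voices to [z]. /f/ is a voiceless obstruent between vowels /e/ and /o/, so it voices to [v]. /vuseasaefogeirur/ → vuzeazaevogeirur.
Rule 4 (pre-rhotic lowering): /i/ is a high vowel immediately before /r/, so it lowers to [e]. /u/ is a high vowel immediately before /r/, so it lowers to [o]. /vuzeazaevogeirur/ → vuzeazaevogeeror.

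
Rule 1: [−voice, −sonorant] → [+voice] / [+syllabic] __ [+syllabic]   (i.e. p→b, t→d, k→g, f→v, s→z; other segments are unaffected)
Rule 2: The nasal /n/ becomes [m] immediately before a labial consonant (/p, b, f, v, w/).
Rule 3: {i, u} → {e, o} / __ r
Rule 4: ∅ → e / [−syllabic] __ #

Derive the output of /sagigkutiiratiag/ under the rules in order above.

sagigkudieradiage

Rule 1 (intervocalic voicing): /t/ is a voiceless obstruent between vowels /u/ and /i/, so it voices to [d]. /t/ is a voiceless obstruent between vowels /a/ and /i/, so it voices to [d]. /sagigkutiiratiag/ → sagigkudiiradiag.
Rule 2 (nasal place assimilation): no segment meets the environment; /sagigkudiiradiag/ is unchanged.
Rule 3 (pre-rhotic lowering): /i/ is a high vowel immediately before /r/, so it lowers to [e]. /sagigkudiiradiag/ → sagigkudieradiag.
Rule 4 (final e-epenthesis): the form ends in the consonant /g/, so [e] is inserted word-finally. /sagigkudieradiag/ → sagigkudieradiage.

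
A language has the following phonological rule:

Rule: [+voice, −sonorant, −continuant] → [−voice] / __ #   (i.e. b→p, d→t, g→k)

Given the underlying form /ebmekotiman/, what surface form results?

ebmekotiman

No segment of /ebmekotiman/ meets the structural description of the rule, so the form surfaces unchanged.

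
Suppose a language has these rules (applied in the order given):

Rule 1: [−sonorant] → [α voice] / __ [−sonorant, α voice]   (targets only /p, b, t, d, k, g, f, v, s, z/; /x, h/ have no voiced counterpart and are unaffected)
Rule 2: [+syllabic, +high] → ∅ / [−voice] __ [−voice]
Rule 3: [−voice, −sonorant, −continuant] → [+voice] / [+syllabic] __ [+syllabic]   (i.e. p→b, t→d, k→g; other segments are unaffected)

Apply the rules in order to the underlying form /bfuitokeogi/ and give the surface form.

pfuidogeogi

Rule 1 (regressive voicing assimilation): /b/ precedes the voiceless obstruent /f/, so it devoices to [p] by assimilation. /bfuitokeogi/ → pfuitokeogi.
Rule 2 (high vowel syncope): no segment meets the environment; /pfuitokeogi/ is unchanged.
Rule 3 (intervocalic voicing): /t/ is a voiceless stop between vowels /i/ and /o/, so it voices to [d]. /k/ is a voiceless stop between vowels /o/ and /e/, so it voices to [g]. /pfuitokeogi/ → pfuidogeogi.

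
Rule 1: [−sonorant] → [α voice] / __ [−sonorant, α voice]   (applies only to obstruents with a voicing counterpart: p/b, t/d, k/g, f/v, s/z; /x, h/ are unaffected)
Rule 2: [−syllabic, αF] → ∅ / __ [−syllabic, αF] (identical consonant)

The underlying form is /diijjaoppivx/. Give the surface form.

Rule 1 (regressive voicing assimilation): /v/ precedes the voiceless obstruent /x/, so it devoices to [f] by assimilation. /diijjaoppivx/ → diijjaoppifx.
Rule 2 (degemination): /jj/ is a geminate; the first /j/ deletes. /pp/ is a geminate; the first /p/ deletes. /diijjaoppifx/ → diijaopifx.

diijaopifx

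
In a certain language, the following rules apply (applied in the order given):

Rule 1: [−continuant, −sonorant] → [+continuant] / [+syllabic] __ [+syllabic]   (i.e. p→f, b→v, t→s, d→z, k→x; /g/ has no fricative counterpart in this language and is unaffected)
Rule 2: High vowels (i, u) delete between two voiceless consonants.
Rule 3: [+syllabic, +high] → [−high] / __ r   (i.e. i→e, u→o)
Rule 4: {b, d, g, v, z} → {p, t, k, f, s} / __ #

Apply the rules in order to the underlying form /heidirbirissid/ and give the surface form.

heizerberissit

Rule 1 (intervocalic spirantization): /d/ is a stop between vowels /i/ and /i/, so it spirantizes to the fricative [z]. /heidirbirissid/ → heizirbirissid.
Rule 2 (high vowel syncope): no segment meets the environment; /heizirbirissid/ is unchanged.
Rule 3 (pre-rhotic lowering): /i/ is a high vowel immediately before /r/, so it lowers to [e]. /i/ is a high vowel immediately before /r/, so it lowers to [e]. /heizirbirissid/ → heizerberissid.
Rule 4 (final devoicing): /d/ is a voiced obstruent in word-final position, so it devoices to [t]. /heizerberissid/ → heizerberissit.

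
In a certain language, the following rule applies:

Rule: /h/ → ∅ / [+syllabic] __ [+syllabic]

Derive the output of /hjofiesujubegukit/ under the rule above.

No segment of /hjofiesujubegukit/ meets the structural description of the rule, so the form surfaces unchanged.

hjofiesujubegukit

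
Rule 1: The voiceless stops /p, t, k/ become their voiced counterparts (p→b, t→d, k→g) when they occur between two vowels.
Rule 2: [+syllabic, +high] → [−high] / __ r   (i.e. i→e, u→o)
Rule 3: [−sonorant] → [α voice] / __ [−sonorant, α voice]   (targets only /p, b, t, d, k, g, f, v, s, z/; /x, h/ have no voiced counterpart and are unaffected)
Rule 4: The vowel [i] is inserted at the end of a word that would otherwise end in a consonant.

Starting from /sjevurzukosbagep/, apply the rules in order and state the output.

sjevorzugozbagepi

Rule 1 (intervocalic voicing): /k/ is a voiceless stop between vowels /u/ and /o/, so it voices to [g]. /sjevurzukosbagep/ → sjevurzugosbagep.
Rule 2 (pre-rhotic lowering): /u/ is a high vowel immediately before /r/, so it lowers to [o]. /sjevurzugosbagep/ → sjevorzugosbagep.
Rule 3 (regressive voicing assimilation): /s/ precedes the voiced obstruent /b/, so it voices to [z] by assimilation. /sjevorzugosbagep/ → sjevorzugozbagep.
Rule 4 (final i-epenthesis): the form ends in the consonant /p/, so [i] is inserted word-finally. /sjevorzugozbagep/ → sjevorzugozbagepi.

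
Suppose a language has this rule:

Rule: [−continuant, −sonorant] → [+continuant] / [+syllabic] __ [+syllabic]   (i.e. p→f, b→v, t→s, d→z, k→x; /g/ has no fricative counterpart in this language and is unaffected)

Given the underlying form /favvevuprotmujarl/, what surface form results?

No segment of /favvevuprotmujarl/ meets the structural description of the rule, so the form surfaces unchanged.

favvevuprotmujarl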